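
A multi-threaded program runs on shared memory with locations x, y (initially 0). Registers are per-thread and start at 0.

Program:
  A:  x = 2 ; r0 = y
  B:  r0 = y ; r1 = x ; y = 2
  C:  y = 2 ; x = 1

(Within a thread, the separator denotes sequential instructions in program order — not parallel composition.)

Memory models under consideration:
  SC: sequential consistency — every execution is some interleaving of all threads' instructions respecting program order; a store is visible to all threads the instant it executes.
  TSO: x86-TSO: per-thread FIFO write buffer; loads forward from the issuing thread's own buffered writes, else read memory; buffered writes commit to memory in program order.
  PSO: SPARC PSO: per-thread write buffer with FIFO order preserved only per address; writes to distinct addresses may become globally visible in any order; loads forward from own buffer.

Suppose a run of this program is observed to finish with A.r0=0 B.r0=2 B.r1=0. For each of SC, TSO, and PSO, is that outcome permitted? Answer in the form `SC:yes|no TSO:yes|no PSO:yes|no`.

outcome vector order: (A.r0,B.r0,B.r1)
SC (11): (0,0,0), (0,0,1), (0,0,2), (0,2,1), (0,2,2), (2,0,0), (2,0,1), (2,0,2), (2,2,0), (2,2,1), (2,2,2)
TSO (12): (0,0,0), (0,0,1), (0,0,2), (0,2,0), (0,2,1), (0,2,2), (2,0,0), (2,0,1), (2,0,2), (2,2,0), (2,2,1), (2,2,2)
PSO (12): (0,0,0), (0,0,1), (0,0,2), (0,2,0), (0,2,1), (0,2,2), (2,0,0), (2,0,1), (2,0,2), (2,2,0), (2,2,1), (2,2,2)
target (0,2,0) ∈ {TSO,PSO}

SC:no TSO:yes PSO:yes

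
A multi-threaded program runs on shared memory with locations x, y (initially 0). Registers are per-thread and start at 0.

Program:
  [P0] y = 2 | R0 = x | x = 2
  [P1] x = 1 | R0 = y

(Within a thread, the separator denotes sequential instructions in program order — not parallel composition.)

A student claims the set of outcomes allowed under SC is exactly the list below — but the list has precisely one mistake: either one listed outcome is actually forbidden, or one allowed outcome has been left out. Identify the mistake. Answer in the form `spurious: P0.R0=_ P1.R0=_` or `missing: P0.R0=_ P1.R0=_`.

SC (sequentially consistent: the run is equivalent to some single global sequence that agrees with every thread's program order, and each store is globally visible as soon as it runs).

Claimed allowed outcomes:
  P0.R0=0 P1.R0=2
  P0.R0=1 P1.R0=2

outcome vector order: (P0.R0,P1.R0)
SC: 3 outcomes — {(0,2) (1,0) (1,2)}
SC∖claimed = {(1,0)}

missing: P0.R0=1 P1.R0=0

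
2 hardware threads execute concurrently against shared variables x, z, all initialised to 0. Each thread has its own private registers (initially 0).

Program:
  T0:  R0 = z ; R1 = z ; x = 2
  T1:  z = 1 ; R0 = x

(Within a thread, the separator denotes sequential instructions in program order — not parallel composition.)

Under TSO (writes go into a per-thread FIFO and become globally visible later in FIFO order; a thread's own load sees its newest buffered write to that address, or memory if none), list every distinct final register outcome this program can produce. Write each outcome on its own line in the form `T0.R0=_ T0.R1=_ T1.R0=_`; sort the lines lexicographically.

T0.R0=0 T0.R1=0 T1.R0=0
T0.R0=0 T0.R1=0 T1.R0=2
T0.R0=0 T0.R1=1 T1.R0=0
T0.R0=0 T0.R1=1 T1.R0=2
T0.R0=1 T0.R1=1 T1.R0=0
T0.R0=1 T0.R1=1 T1.R0=2

outcome vector order: (T0.R0,T0.R1,T1.R0)
|TSO outcomes| = 6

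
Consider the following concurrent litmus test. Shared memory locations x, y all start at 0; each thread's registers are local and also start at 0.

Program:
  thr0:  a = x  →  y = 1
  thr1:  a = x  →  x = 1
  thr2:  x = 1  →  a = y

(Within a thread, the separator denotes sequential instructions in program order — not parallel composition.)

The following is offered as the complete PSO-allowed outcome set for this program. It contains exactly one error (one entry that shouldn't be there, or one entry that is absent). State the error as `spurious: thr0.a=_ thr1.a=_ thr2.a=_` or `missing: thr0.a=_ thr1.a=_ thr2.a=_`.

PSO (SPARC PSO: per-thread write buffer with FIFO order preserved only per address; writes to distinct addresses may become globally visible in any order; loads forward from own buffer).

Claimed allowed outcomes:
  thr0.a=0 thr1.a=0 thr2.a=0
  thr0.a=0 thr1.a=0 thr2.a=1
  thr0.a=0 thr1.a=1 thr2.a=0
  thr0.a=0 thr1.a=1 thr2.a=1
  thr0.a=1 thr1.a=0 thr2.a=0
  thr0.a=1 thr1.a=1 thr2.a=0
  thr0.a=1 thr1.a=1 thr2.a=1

outcome vector order: (thr0.a,thr1.a,thr2.a)
under PSO → (0,0,0), (0,0,1), (0,1,0), (0,1,1), (1,0,0), (1,0,1), (1,1,0), (1,1,1)
PSO∖claimed = {(1,0,1)}

missing: thr0.a=1 thr1.a=0 thr2.a=1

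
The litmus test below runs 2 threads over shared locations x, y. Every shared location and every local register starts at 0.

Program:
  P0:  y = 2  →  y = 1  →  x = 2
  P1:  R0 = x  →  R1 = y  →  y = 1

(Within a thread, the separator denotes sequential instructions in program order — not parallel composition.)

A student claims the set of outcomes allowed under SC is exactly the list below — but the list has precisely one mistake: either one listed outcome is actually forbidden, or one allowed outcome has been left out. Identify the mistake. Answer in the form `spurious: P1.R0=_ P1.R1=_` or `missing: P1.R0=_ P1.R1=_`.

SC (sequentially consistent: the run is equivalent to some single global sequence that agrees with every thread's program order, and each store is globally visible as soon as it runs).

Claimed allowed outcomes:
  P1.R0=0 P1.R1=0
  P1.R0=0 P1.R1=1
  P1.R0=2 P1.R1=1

missing: P1.R0=0 P1.R1=2

outcome vector order: (P1.R0,P1.R1)
[SC] allowed = {00 01 02 21}
SC∖claimed = {02}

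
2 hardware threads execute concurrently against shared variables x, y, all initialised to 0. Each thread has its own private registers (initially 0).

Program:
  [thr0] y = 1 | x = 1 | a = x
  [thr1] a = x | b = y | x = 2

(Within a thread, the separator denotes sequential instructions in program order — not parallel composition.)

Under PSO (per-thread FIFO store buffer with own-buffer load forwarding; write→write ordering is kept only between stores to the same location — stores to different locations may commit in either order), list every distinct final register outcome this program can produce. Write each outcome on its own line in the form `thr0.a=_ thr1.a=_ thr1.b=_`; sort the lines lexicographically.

thr0.a=1 thr1.a=0 thr1.b=0
thr0.a=1 thr1.a=0 thr1.b=1
thr0.a=1 thr1.a=1 thr1.b=0
thr0.a=1 thr1.a=1 thr1.b=1
thr0.a=2 thr1.a=0 thr1.b=0
thr0.a=2 thr1.a=0 thr1.b=1
thr0.a=2 thr1.a=1 thr1.b=0
thr0.a=2 thr1.a=1 thr1.b=1

outcome vector order: (thr0.a,thr1.a,thr1.b)
|PSO outcomes| = 8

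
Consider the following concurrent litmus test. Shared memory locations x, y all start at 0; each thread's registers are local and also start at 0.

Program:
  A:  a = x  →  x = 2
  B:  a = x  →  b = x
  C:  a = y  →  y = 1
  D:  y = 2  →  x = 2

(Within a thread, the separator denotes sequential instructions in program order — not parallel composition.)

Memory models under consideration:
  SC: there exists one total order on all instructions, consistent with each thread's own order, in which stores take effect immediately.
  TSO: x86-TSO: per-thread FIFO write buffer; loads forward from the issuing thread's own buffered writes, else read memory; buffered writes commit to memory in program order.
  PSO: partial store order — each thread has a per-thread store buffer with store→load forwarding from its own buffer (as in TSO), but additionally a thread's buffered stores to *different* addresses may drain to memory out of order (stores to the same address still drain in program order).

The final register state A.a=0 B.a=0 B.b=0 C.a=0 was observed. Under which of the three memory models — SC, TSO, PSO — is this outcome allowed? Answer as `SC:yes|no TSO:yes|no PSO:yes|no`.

outcome vector order: (A.a,B.a,B.b,C.a)
SC (12): 0/0/0/0; 0/0/0/2; 0/0/2/0; 0/0/2/2; 0/2/2/0; 0/2/2/2; 2/0/0/0; 2/0/0/2; 2/0/2/0; 2/0/2/2; 2/2/2/0; 2/2/2/2
TSO (12): 0/0/0/0; 0/0/0/2; 0/0/2/0; 0/0/2/2; 0/2/2/0; 0/2/2/2; 2/0/0/0; 2/0/0/2; 2/0/2/0; 2/0/2/2; 2/2/2/0; 2/2/2/2
PSO (12): 0/0/0/0; 0/0/0/2; 0/0/2/0; 0/0/2/2; 0/2/2/0; 0/2/2/2; 2/0/0/0; 2/0/0/2; 2/0/2/0; 2/0/2/2; 2/2/2/0; 2/2/2/2
target 0/0/0/0 ∈ {SC,TSO,PSO}

SC:yes TSO:yes PSO:yes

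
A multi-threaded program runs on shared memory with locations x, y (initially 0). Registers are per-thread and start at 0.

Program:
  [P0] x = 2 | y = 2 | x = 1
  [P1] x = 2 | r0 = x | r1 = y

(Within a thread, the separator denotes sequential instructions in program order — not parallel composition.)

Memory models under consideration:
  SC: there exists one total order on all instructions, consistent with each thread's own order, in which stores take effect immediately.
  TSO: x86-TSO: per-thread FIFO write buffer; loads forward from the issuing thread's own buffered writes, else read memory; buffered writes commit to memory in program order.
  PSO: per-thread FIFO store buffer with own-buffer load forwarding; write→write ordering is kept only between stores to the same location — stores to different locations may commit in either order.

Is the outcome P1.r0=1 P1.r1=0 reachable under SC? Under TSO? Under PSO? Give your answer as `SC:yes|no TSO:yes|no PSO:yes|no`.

SC:no TSO:no PSO:yes

outcome vector order: (P1.r0,P1.r1)
under SC → 12; 20; 22
under TSO → 12; 20; 22
under PSO → 10; 12; 20; 22
target 10 ∈ {PSO}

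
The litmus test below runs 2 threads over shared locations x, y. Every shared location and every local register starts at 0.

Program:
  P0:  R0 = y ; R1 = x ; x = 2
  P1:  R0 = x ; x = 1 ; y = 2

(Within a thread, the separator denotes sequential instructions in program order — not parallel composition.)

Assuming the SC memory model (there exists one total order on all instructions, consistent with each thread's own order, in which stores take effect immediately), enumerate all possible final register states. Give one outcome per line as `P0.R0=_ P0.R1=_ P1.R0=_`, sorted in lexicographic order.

outcome vector order: (P0.R0,P0.R1,P1.R0)
|SC outcomes| = 4

P0.R0=0 P0.R1=0 P1.R0=0
P0.R0=0 P0.R1=0 P1.R0=2
P0.R0=0 P0.R1=1 P1.R0=0
P0.R0=2 P0.R1=1 P1.R0=0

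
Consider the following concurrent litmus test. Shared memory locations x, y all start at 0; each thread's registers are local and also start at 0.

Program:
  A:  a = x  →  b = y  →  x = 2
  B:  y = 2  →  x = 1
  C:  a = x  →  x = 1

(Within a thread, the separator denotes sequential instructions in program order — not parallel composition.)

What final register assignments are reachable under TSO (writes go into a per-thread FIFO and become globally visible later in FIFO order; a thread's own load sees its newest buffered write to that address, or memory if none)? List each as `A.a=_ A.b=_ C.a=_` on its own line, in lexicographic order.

A.a=0 A.b=0 C.a=0
A.a=0 A.b=0 C.a=1
A.a=0 A.b=0 C.a=2
A.a=0 A.b=2 C.a=0
A.a=0 A.b=2 C.a=1
A.a=0 A.b=2 C.a=2
A.a=1 A.b=0 C.a=0
A.a=1 A.b=2 C.a=0
A.a=1 A.b=2 C.a=1
A.a=1 A.b=2 C.a=2

outcome vector order: (A.a,A.b,C.a)
|TSO outcomes| = 10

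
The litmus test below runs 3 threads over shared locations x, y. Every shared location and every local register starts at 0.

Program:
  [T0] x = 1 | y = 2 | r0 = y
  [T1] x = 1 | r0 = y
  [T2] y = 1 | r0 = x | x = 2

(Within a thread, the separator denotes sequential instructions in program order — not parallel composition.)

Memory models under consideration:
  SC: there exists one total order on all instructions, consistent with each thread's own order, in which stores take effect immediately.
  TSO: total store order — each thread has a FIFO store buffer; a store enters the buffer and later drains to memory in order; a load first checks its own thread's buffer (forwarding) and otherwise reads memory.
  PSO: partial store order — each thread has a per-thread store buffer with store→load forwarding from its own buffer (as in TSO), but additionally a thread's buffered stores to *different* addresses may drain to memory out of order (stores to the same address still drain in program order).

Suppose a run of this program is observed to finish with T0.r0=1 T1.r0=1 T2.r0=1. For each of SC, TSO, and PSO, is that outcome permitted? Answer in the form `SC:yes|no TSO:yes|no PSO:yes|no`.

SC:yes TSO:yes PSO:yes

outcome vector order: (T0.r0,T1.r0,T2.r0)
SC: 8 outcomes — {<1 0 1>, <1 1 1>, <1 2 1>, <2 0 1>, <2 1 0>, <2 1 1>, <2 2 0>, <2 2 1>}
TSO: 12 outcomes — {<1 0 0>, <1 0 1>, <1 1 0>, <1 1 1>, <1 2 0>, <1 2 1>, <2 0 0>, <2 0 1>, <2 1 0>, <2 1 1>, <2 2 0>, <2 2 1>}
PSO: 12 outcomes — {<1 0 0>, <1 0 1>, <1 1 0>, <1 1 1>, <1 2 0>, <1 2 1>, <2 0 0>, <2 0 1>, <2 1 0>, <2 1 1>, <2 2 0>, <2 2 1>}
target <1 1 1> ∈ {SC,TSO,PSO}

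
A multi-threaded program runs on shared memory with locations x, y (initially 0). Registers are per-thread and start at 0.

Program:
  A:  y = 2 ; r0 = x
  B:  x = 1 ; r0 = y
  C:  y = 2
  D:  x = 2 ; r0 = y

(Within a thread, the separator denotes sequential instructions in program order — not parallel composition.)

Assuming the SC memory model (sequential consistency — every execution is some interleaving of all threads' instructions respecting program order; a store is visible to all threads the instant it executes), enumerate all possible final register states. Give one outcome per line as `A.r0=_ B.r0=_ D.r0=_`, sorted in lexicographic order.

outcome vector order: (A.r0,B.r0,D.r0)
|SC outcomes| = 9

A.r0=0 B.r0=2 D.r0=2
A.r0=1 B.r0=0 D.r0=0
A.r0=1 B.r0=0 D.r0=2
A.r0=1 B.r0=2 D.r0=0
A.r0=1 B.r0=2 D.r0=2
A.r0=2 B.r0=0 D.r0=0
A.r0=2 B.r0=0 D.r0=2
A.r0=2 B.r0=2 D.r0=0
A.r0=2 B.r0=2 D.r0=2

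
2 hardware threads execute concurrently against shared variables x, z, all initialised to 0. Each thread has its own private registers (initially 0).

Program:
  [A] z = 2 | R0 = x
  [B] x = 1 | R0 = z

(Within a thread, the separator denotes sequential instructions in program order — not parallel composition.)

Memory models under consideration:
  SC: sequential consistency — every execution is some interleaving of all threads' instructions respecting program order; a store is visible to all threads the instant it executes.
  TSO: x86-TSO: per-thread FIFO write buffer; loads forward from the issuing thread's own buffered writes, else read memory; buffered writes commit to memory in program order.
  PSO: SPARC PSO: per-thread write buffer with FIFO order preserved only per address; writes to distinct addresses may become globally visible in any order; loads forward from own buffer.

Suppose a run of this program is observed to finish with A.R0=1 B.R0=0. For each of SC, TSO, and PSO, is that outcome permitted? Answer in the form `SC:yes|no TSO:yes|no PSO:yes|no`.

outcome vector order: (A.R0,B.R0)
under SC → 0/2 1/0 1/2
under TSO → 0/0 0/2 1/0 1/2
under PSO → 0/0 0/2 1/0 1/2
target 1/0 ∈ {SC,TSO,PSO}

SC:yes TSO:yes PSO:yes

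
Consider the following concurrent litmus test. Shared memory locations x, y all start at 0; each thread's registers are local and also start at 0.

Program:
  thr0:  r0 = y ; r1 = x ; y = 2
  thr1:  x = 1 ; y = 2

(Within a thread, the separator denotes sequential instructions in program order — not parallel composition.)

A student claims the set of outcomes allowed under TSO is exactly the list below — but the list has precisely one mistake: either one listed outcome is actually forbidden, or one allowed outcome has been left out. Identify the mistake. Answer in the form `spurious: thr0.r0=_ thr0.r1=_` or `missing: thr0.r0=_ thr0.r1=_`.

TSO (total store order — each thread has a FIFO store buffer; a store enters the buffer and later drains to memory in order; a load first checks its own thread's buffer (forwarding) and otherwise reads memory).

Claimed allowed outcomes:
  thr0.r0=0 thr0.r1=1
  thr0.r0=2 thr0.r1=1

outcome vector order: (thr0.r0,thr0.r1)
TSO: 3 outcomes — {00 01 21}
TSO∖claimed = {00}

missing: thr0.r0=0 thr0.r1=0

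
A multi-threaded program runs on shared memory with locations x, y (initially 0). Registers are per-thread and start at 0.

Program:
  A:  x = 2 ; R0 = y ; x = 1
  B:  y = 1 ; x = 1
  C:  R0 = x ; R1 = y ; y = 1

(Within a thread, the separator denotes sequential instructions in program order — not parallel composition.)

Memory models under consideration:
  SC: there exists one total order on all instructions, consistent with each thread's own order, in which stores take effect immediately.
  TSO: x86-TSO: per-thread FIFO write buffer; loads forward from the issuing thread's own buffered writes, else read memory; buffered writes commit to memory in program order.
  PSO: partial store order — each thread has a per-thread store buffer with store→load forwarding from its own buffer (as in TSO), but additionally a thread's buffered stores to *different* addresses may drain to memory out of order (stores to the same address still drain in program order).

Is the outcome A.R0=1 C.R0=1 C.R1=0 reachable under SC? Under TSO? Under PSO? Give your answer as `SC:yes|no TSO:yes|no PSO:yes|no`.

SC:no TSO:no PSO:yes

outcome vector order: (A.R0,C.R0,C.R1)
[SC] allowed = {<0 0 0>, <0 0 1>, <0 1 0>, <0 1 1>, <0 2 0>, <0 2 1>, <1 0 0>, <1 0 1>, <1 1 1>, <1 2 0>, <1 2 1>}
[TSO] allowed = {<0 0 0>, <0 0 1>, <0 1 0>, <0 1 1>, <0 2 0>, <0 2 1>, <1 0 0>, <1 0 1>, <1 1 1>, <1 2 0>, <1 2 1>}
[PSO] allowed = {<0 0 0>, <0 0 1>, <0 1 0>, <0 1 1>, <0 2 0>, <0 2 1>, <1 0 0>, <1 0 1>, <1 1 0>, <1 1 1>, <1 2 0>, <1 2 1>}
target <1 1 0> ∈ {PSO}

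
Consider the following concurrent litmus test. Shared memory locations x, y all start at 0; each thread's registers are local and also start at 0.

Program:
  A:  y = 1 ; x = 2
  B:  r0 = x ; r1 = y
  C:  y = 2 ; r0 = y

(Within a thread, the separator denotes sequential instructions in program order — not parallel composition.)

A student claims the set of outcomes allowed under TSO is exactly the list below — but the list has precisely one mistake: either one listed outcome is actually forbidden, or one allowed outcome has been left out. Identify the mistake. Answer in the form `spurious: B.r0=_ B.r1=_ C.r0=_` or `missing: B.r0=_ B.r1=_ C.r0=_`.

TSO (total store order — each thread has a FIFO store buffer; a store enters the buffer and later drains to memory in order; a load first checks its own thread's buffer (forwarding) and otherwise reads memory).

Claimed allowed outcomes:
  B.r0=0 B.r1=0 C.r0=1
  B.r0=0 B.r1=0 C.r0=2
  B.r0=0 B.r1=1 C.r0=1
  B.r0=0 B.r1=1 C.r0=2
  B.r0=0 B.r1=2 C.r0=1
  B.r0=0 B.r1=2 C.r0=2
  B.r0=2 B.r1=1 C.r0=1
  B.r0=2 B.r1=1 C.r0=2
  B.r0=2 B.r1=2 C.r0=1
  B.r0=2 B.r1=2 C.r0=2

outcome vector order: (B.r0,B.r1,C.r0)
TSO: 9 outcomes — {<0 0 1>; <0 0 2>; <0 1 1>; <0 1 2>; <0 2 1>; <0 2 2>; <2 1 1>; <2 1 2>; <2 2 2>}
claimed∖TSO = {<2 2 1>}

spurious: B.r0=2 B.r1=2 C.r0=1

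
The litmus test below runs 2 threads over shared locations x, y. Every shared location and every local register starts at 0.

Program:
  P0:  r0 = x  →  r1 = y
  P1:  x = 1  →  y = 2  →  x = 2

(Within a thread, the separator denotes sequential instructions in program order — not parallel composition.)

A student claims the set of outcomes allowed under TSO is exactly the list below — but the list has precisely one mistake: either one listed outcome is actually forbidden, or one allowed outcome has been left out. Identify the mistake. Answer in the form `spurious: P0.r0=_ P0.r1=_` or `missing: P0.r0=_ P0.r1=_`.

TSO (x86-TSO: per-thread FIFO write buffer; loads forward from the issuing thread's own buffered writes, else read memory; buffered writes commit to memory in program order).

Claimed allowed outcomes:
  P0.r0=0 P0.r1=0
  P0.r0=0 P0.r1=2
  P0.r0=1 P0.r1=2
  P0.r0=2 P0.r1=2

missing: P0.r0=1 P0.r1=0

outcome vector order: (P0.r0,P0.r1)
TSO (5): 00 02 10 12 22
TSO∖claimed = {10}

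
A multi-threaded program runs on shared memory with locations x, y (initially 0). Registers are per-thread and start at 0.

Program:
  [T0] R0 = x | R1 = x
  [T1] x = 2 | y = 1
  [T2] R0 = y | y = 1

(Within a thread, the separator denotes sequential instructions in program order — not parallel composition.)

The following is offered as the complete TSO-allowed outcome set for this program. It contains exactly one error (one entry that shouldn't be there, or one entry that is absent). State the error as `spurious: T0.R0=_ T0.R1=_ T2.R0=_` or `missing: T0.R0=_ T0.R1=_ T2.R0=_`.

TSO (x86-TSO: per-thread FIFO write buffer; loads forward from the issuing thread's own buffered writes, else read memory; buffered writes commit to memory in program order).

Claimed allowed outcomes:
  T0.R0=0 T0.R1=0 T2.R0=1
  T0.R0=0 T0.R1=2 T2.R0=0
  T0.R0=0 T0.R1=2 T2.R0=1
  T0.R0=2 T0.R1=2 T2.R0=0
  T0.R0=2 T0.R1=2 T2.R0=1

missing: T0.R0=0 T0.R1=0 T2.R0=0

outcome vector order: (T0.R0,T0.R1,T2.R0)
TSO: 6 outcomes — {<0 0 0>; <0 0 1>; <0 2 0>; <0 2 1>; <2 2 0>; <2 2 1>}
TSO∖claimed = {<0 0 0>}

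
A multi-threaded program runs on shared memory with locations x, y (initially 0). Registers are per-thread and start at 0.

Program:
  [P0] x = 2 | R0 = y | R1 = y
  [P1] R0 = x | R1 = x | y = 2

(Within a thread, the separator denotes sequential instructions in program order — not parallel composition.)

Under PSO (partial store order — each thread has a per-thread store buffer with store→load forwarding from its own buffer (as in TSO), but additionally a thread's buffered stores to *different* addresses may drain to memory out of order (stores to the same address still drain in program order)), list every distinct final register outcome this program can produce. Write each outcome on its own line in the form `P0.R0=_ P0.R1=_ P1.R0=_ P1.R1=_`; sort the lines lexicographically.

outcome vector order: (P0.R0,P0.R1,P1.R0,P1.R1)
|PSO outcomes| = 9

P0.R0=0 P0.R1=0 P1.R0=0 P1.R1=0
P0.R0=0 P0.R1=0 P1.R0=0 P1.R1=2
P0.R0=0 P0.R1=0 P1.R0=2 P1.R1=2
P0.R0=0 P0.R1=2 P1.R0=0 P1.R1=0
P0.R0=0 P0.R1=2 P1.R0=0 P1.R1=2
P0.R0=0 P0.R1=2 P1.R0=2 P1.R1=2
P0.R0=2 P0.R1=2 P1.R0=0 P1.R1=0
P0.R0=2 P0.R1=2 P1.R0=0 P1.R1=2
P0.R0=2 P0.R1=2 P1.R0=2 P1.R1=2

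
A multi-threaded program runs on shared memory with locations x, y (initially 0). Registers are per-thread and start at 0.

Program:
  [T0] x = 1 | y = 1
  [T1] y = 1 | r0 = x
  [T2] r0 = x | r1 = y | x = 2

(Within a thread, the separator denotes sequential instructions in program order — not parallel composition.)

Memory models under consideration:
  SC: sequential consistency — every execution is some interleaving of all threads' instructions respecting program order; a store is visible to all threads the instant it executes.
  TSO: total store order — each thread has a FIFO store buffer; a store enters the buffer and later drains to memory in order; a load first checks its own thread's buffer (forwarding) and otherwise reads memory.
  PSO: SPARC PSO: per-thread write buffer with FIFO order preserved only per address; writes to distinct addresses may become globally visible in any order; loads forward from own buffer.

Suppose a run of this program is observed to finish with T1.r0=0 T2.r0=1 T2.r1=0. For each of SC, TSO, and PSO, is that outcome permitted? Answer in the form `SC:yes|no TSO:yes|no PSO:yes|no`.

outcome vector order: (T1.r0,T2.r0,T2.r1)
under SC → 0/0/0 0/0/1 0/1/1 1/0/0 1/0/1 1/1/0 1/1/1 2/0/0 2/0/1 2/1/0 2/1/1
under TSO → 0/0/0 0/0/1 0/1/0 0/1/1 1/0/0 1/0/1 1/1/0 1/1/1 2/0/0 2/0/1 2/1/0 2/1/1
under PSO → 0/0/0 0/0/1 0/1/0 0/1/1 1/0/0 1/0/1 1/1/0 1/1/1 2/0/0 2/0/1 2/1/0 2/1/1
target 0/1/0 ∈ {TSO,PSO}

SC:no TSO:yes PSO:yes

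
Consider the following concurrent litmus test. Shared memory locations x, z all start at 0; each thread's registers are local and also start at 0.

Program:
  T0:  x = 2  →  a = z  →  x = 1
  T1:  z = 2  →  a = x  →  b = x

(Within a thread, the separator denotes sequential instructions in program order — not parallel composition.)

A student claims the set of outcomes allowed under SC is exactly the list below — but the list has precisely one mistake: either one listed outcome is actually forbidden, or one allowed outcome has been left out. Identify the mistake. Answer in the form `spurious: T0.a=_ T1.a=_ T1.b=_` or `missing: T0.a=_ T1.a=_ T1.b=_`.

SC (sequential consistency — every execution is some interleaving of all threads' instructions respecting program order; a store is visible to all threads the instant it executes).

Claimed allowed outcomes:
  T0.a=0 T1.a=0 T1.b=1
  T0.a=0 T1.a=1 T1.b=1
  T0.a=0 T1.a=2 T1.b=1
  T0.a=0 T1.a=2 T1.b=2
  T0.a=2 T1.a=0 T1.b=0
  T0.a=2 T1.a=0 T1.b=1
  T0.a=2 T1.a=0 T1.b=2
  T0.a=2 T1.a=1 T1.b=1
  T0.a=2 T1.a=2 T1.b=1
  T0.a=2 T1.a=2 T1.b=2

outcome vector order: (T0.a,T1.a,T1.b)
under SC → (0,1,1), (0,2,1), (0,2,2), (2,0,0), (2,0,1), (2,0,2), (2,1,1), (2,2,1), (2,2,2)
claimed∖SC = {(0,0,1)}

spurious: T0.a=0 T1.a=0 T1.b=1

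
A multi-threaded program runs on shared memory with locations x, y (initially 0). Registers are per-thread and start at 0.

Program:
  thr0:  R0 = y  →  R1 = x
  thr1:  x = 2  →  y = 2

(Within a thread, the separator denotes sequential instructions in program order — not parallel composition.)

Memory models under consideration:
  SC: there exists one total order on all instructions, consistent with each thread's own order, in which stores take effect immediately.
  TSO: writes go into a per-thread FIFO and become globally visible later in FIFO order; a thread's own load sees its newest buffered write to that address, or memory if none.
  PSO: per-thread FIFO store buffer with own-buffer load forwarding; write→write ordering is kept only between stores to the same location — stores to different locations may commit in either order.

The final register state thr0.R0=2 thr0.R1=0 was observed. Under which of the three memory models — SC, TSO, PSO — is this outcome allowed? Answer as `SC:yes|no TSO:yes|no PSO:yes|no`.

SC:no TSO:no PSO:yes

outcome vector order: (thr0.R0,thr0.R1)
SC: 3 outcomes — {0/0, 0/2, 2/2}
TSO: 3 outcomes — {0/0, 0/2, 2/2}
PSO: 4 outcomes — {0/0, 0/2, 2/0, 2/2}
target 2/0 ∈ {PSO}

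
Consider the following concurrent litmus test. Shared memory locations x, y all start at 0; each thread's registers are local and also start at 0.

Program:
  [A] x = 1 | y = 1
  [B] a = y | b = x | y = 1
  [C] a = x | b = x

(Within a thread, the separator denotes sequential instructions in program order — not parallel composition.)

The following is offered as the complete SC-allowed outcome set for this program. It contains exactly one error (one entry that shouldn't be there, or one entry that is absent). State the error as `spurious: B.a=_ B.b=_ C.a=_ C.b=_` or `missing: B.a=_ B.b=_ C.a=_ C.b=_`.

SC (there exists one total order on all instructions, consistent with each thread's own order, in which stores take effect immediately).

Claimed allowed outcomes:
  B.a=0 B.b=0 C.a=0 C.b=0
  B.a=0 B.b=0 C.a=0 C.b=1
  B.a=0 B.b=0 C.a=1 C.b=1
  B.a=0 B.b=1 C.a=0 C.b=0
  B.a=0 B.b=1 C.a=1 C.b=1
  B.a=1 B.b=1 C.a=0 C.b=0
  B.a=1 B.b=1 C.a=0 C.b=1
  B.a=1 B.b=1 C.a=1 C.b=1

missing: B.a=0 B.b=1 C.a=0 C.b=1

outcome vector order: (B.a,B.b,C.a,C.b)
SC (9): 0000, 0001, 0011, 0100, 0101, 0111, 1100, 1101, 1111
SC∖claimed = {0101}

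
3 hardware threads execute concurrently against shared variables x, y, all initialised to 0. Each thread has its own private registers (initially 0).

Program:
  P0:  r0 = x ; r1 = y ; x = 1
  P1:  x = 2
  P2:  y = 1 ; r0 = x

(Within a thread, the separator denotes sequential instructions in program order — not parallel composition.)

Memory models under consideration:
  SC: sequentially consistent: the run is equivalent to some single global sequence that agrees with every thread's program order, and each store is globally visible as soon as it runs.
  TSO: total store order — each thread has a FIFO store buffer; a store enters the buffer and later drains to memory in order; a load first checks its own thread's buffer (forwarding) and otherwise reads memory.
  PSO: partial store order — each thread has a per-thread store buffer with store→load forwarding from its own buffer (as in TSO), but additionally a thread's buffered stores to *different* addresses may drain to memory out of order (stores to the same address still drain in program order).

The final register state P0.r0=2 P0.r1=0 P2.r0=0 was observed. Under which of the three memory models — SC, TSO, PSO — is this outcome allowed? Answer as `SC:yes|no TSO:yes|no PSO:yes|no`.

outcome vector order: (P0.r0,P0.r1,P2.r0)
under SC → 000; 001; 002; 010; 011; 012; 201; 202; 210; 211; 212
under TSO → 000; 001; 002; 010; 011; 012; 200; 201; 202; 210; 211; 212
under PSO → 000; 001; 002; 010; 011; 012; 200; 201; 202; 210; 211; 212
target 200 ∈ {TSO,PSO}

SC:no TSO:yes PSO:yes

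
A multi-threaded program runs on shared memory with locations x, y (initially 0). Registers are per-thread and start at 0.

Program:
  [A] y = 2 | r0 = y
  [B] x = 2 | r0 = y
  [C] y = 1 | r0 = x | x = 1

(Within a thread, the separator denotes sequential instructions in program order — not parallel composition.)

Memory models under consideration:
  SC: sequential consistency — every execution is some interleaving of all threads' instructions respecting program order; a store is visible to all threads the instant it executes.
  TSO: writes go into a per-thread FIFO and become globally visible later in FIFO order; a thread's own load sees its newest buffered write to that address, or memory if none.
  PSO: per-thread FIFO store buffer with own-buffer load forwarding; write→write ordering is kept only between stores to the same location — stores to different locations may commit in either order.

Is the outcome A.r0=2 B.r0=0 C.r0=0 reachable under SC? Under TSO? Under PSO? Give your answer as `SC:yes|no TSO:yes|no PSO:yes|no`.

SC:no TSO:yes PSO:yes

outcome vector order: (A.r0,B.r0,C.r0)
SC: 9 outcomes — {<1 0 2>, <1 1 0>, <1 1 2>, <1 2 2>, <2 0 2>, <2 1 0>, <2 1 2>, <2 2 0>, <2 2 2>}
TSO: 12 outcomes — {<1 0 0>, <1 0 2>, <1 1 0>, <1 1 2>, <1 2 0>, <1 2 2>, <2 0 0>, <2 0 2>, <2 1 0>, <2 1 2>, <2 2 0>, <2 2 2>}
PSO: 12 outcomes — {<1 0 0>, <1 0 2>, <1 1 0>, <1 1 2>, <1 2 0>, <1 2 2>, <2 0 0>, <2 0 2>, <2 1 0>, <2 1 2>, <2 2 0>, <2 2 2>}
target <2 0 0> ∈ {TSO,PSO}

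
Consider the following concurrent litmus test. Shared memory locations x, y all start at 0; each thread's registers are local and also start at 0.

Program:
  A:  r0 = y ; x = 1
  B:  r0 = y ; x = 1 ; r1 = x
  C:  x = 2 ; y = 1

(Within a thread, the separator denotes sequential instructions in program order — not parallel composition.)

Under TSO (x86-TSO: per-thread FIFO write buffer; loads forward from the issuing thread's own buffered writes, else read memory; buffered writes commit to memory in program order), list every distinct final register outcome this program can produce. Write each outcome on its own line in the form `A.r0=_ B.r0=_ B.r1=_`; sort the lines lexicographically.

outcome vector order: (A.r0,B.r0,B.r1)
|TSO outcomes| = 6

A.r0=0 B.r0=0 B.r1=1
A.r0=0 B.r0=0 B.r1=2
A.r0=0 B.r0=1 B.r1=1
A.r0=1 B.r0=0 B.r1=1
A.r0=1 B.r0=0 B.r1=2
A.r0=1 B.r0=1 B.r1=1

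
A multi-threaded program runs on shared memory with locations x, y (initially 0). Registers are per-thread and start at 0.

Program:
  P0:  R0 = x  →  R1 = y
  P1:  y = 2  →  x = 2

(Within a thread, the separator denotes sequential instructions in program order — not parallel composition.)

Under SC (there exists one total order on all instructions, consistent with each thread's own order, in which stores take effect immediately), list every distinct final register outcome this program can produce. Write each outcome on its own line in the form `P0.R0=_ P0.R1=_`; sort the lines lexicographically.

outcome vector order: (P0.R0,P0.R1)
|SC outcomes| = 3

P0.R0=0 P0.R1=0
P0.R0=0 P0.R1=2
P0.R0=2 P0.R1=2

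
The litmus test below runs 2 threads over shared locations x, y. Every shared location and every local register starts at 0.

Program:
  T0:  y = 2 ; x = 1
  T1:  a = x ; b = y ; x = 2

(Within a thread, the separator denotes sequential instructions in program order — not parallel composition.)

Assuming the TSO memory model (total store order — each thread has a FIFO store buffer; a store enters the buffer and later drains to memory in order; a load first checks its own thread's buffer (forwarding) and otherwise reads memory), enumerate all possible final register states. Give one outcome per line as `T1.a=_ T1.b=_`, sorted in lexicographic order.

outcome vector order: (T1.a,T1.b)
|TSO outcomes| = 3

T1.a=0 T1.b=0
T1.a=0 T1.b=2
T1.a=1 T1.b=2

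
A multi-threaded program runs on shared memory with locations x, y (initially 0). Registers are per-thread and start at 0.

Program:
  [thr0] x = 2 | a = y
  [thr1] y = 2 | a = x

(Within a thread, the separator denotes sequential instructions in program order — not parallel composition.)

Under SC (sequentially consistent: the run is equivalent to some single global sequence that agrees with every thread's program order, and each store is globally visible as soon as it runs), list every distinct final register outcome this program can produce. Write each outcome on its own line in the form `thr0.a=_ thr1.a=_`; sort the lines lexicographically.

outcome vector order: (thr0.a,thr1.a)
|SC outcomes| = 3

thr0.a=0 thr1.a=2
thr0.a=2 thr1.a=0
thr0.a=2 thr1.a=2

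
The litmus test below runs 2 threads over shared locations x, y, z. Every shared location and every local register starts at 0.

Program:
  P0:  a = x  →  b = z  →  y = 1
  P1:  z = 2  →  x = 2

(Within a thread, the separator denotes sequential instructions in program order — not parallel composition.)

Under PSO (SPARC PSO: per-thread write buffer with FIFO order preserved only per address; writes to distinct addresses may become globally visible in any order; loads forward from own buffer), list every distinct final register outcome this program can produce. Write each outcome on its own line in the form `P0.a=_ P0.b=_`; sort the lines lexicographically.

outcome vector order: (P0.a,P0.b)
|PSO outcomes| = 4

P0.a=0 P0.b=0
P0.a=0 P0.b=2
P0.a=2 P0.b=0
P0.a=2 P0.b=2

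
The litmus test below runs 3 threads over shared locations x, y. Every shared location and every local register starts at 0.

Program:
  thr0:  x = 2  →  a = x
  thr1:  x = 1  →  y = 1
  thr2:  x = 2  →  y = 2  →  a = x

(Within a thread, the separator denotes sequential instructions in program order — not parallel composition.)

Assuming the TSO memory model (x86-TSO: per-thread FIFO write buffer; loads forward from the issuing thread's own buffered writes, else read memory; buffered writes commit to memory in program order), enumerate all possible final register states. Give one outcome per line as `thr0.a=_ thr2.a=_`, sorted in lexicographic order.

thr0.a=1 thr2.a=1
thr0.a=1 thr2.a=2
thr0.a=2 thr2.a=1
thr0.a=2 thr2.a=2

outcome vector order: (thr0.a,thr2.a)
|TSO outcomes| = 4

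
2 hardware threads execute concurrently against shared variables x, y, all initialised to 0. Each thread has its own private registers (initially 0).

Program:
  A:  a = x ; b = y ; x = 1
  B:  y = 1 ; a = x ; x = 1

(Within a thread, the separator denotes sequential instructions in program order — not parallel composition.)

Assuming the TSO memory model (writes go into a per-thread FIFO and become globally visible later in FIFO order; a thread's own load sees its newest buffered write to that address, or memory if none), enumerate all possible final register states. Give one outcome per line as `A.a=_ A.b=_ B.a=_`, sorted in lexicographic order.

A.a=0 A.b=0 B.a=0
A.a=0 A.b=0 B.a=1
A.a=0 A.b=1 B.a=0
A.a=0 A.b=1 B.a=1
A.a=1 A.b=1 B.a=0

outcome vector order: (A.a,A.b,B.a)
|TSO outcomes| = 5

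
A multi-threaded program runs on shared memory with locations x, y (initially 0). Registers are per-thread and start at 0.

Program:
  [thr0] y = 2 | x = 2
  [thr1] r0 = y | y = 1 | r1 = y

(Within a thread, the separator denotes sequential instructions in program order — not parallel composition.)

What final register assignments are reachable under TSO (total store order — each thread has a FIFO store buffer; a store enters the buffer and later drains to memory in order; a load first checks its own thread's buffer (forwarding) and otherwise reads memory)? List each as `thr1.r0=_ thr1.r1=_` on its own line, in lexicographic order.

outcome vector order: (thr1.r0,thr1.r1)
|TSO outcomes| = 3

thr1.r0=0 thr1.r1=1
thr1.r0=0 thr1.r1=2
thr1.r0=2 thr1.r1=1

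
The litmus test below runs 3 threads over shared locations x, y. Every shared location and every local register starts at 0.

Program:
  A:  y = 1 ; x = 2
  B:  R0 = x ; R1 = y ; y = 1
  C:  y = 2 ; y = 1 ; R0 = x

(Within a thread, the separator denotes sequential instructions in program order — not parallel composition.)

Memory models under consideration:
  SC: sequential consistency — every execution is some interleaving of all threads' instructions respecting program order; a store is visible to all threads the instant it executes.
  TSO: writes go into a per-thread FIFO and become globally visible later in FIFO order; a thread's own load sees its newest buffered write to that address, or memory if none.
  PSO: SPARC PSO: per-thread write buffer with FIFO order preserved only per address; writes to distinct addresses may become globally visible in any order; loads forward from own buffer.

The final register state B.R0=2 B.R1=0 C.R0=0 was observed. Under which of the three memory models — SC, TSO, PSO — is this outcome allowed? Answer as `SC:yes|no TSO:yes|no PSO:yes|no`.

outcome vector order: (B.R0,B.R1,C.R0)
[SC] allowed = {0/0/0, 0/0/2, 0/1/0, 0/1/2, 0/2/0, 0/2/2, 2/1/0, 2/1/2, 2/2/2}
[TSO] allowed = {0/0/0, 0/0/2, 0/1/0, 0/1/2, 0/2/0, 0/2/2, 2/1/0, 2/1/2, 2/2/0, 2/2/2}
[PSO] allowed = {0/0/0, 0/0/2, 0/1/0, 0/1/2, 0/2/0, 0/2/2, 2/0/0, 2/0/2, 2/1/0, 2/1/2, 2/2/0, 2/2/2}
target 2/0/0 ∈ {PSO}

SC:no TSO:no PSO:yes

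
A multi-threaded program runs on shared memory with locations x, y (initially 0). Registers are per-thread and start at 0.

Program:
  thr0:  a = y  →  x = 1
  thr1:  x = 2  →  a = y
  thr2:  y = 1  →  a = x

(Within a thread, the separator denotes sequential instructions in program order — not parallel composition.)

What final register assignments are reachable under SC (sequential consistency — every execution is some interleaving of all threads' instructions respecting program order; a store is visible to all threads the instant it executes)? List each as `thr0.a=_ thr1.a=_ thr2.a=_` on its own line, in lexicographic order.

thr0.a=0 thr1.a=0 thr2.a=1
thr0.a=0 thr1.a=0 thr2.a=2
thr0.a=0 thr1.a=1 thr2.a=0
thr0.a=0 thr1.a=1 thr2.a=1
thr0.a=0 thr1.a=1 thr2.a=2
thr0.a=1 thr1.a=0 thr2.a=1
thr0.a=1 thr1.a=0 thr2.a=2
thr0.a=1 thr1.a=1 thr2.a=0
thr0.a=1 thr1.a=1 thr2.a=1
thr0.a=1 thr1.a=1 thr2.a=2

outcome vector order: (thr0.a,thr1.a,thr2.a)
|SC outcomes| = 10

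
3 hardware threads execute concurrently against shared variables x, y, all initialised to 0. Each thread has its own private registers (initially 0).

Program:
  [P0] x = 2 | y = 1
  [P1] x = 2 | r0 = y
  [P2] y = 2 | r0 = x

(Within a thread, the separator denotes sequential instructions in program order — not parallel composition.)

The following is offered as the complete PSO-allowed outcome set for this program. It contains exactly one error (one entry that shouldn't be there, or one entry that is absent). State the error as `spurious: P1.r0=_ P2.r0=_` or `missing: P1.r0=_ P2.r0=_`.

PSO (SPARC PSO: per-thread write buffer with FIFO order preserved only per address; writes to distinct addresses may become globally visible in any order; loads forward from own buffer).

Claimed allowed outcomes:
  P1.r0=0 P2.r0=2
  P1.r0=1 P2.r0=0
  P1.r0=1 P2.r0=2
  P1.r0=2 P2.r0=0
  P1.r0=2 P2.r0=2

outcome vector order: (P1.r0,P2.r0)
PSO (6): <0 0>; <0 2>; <1 0>; <1 2>; <2 0>; <2 2>
PSO∖claimed = {<0 0>}

missing: P1.r0=0 P2.r0=0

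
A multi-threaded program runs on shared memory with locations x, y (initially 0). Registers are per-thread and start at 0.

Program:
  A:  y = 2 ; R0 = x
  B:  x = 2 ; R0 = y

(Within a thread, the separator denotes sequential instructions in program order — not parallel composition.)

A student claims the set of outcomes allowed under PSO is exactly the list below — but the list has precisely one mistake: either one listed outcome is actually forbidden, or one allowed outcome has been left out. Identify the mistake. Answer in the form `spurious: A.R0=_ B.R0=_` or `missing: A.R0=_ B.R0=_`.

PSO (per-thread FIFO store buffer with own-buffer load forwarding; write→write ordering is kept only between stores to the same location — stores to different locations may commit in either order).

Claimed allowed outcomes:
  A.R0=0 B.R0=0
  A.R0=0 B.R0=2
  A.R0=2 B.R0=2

outcome vector order: (A.R0,B.R0)
PSO: 4 outcomes — {<0 0> <0 2> <2 0> <2 2>}
PSO∖claimed = {<2 0>}

missing: A.R0=2 B.R0=0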